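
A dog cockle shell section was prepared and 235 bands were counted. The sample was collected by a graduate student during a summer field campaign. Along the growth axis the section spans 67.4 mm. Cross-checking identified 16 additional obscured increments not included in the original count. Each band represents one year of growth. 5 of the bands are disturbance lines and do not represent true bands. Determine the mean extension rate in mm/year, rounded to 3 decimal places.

True band count = 235 − 5 + 16 = 246.
Mean rate = 67.4 mm / 246 years ≈ 0.274 mm/year.

0.274 mm/year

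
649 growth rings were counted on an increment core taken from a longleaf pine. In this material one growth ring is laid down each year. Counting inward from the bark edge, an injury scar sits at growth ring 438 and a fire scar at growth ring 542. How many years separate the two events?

Separation: 542 − 438 = 104 growth rings.
One growth ring per year makes the interval 104 years.

104 years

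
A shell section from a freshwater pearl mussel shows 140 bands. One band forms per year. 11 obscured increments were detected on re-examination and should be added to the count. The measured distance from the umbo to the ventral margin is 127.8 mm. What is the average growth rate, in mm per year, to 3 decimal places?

0.846 mm per year

Adjusted count: 140 + 11 = 151 bands.
Mean rate = 127.8 mm / 151 years ≈ 0.846 mm per year.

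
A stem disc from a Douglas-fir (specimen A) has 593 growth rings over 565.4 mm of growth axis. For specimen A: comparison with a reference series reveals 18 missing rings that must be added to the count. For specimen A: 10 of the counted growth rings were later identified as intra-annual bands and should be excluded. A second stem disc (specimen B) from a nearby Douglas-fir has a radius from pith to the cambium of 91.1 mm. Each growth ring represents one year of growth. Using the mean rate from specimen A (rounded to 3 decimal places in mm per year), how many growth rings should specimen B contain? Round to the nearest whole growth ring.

Specimen A: correcting the raw count gives 593 − 10 + 18 = 601 true growth rings.
A: Extension rate ≈ 565.4 / 601 = 0.941 mm/year.
B spans 91.1 / 0.941 = 96.81 years ≈ 97 growth rings.

97 growth rings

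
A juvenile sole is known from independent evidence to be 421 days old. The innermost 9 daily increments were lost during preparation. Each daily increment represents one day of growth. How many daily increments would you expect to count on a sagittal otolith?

412 daily increments

Expected daily increments over 421 days: 421.
Less the 9 uncaptured daily increments: 421 − 9 = 412.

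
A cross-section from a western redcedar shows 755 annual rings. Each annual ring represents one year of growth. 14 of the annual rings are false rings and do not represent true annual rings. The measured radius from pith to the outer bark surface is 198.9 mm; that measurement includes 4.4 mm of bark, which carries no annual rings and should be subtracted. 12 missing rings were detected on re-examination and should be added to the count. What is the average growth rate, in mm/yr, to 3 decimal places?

0.258 mm/yr

Correcting the raw count gives 755 − 14 + 12 = 753 true annual rings.
Net length = 198.9 − 4.4 = 194.5 mm.
194.5 mm over 753 years gives 194.5 / 753 ≈ 0.258 mm/yr.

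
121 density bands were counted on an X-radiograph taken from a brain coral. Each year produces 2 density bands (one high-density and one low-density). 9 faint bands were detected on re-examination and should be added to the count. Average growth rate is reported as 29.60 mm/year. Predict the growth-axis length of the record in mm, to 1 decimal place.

1924.0 mm

After corrections the count is 121 + 9 = 130 density bands.
Dividing by 2 density bands per year: 130 / 2 = 65 years.
Length ≈ 29.60 × 65 = 1924.0 mm.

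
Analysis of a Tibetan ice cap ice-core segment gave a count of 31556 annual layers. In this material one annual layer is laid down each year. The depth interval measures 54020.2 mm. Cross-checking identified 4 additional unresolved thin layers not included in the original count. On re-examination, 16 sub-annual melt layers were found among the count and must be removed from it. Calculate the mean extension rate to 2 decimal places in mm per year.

1.71 mm per year

True annual layer count = 31556 − 16 + 4 = 31544.
Mean rate = 54020.2 mm / 31544 years ≈ 1.71 mm per year.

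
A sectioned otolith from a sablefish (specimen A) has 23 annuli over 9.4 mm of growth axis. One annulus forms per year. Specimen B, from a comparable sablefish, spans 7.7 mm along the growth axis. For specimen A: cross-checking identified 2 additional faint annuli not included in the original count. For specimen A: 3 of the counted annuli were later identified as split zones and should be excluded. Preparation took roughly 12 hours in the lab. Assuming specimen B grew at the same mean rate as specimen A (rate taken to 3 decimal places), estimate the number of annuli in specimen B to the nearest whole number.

18 annuli

Specimen A: after corrections the count is 23 − 3 + 2 = 22 annuli.
A: Mean rate = 9.4 mm / 22 years ≈ 0.427 mm/year.
B spans 7.7 / 0.427 = 18.03 years ≈ 18 annuli.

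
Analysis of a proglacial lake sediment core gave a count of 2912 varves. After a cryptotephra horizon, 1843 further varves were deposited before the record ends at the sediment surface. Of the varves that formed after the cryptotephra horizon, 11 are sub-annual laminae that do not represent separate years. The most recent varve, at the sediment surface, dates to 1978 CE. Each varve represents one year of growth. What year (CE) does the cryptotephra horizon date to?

1843 varves formed after the cryptotephra horizon.
1843 − 11 false = 1832 true varves after the cryptotephra horizon.
1978 − 1832 = 146 CE.

146 CE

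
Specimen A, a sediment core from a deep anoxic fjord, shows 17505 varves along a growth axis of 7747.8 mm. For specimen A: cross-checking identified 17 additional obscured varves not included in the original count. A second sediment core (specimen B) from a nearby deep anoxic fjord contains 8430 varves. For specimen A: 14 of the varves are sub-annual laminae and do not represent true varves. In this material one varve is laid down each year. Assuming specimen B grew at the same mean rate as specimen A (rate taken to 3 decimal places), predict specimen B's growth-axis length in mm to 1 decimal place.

3734.5 mm

Specimen A: true varve count = 17505 − 14 + 17 = 17508.
A: 7747.8 mm over 17508 years gives 7747.8 / 17508 ≈ 0.443 mm/yr.
For B, 0.443 mm/year × 8430 years = 3734.5 mm.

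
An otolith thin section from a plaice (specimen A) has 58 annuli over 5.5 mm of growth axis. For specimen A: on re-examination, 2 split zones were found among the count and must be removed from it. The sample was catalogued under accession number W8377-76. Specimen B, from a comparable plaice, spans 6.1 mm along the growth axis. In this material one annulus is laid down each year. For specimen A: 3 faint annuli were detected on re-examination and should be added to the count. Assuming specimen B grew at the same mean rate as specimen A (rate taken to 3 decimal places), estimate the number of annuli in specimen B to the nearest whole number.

66 annuli

Specimen A: correcting the raw count gives 58 − 2 + 3 = 59 true annuli.
A: 5.5 mm over 59 years gives 5.5 / 59 ≈ 0.093 mm/yr.
Specimen B: 6.1 mm / 0.093 mm per year = 65.59 years ≈ 66 annuli.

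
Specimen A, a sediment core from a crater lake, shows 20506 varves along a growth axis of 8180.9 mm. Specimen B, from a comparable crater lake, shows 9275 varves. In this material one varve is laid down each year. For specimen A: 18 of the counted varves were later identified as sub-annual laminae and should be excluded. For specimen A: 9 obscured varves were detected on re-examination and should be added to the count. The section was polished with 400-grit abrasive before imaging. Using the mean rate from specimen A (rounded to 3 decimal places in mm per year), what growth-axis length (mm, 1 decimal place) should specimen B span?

3700.7 mm

Specimen A: true varve count = 20506 − 18 + 9 = 20497.
A: 8180.9 mm over 20497 years gives 8180.9 / 20497 ≈ 0.399 mm/yr.
Length of B = 0.399 × 9275 = 3700.7 mm.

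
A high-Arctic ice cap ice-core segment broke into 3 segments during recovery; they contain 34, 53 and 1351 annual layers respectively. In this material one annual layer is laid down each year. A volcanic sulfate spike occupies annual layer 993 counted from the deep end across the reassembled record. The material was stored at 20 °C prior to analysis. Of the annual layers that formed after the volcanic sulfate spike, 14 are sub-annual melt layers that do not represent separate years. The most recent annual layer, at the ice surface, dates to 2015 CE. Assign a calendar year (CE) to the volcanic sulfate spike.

1584 CE

Total annual layers = 34 + 53 + 1351 = 1438.
1438 − 993 = 445 annual layers lie beyond the volcanic sulfate spike toward the ice surface.
Excluding 14 false annual layers: 445 − 14 = 431.
2015 − 431 = 1584 CE.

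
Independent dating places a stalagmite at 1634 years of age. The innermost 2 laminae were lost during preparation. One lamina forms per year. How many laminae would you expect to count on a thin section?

1632 laminae

One lamina per year gives 1634 laminae over 1634 years.
Less the 2 uncaptured laminae: 1634 − 2 = 1632.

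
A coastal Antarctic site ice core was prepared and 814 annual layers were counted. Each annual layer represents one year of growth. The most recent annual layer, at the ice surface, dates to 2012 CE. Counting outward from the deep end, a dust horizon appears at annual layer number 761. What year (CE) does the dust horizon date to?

1959 CE

Between annual layer 761 and the ice surface there are 814 − 761 = 53 annual layers.
The annual layer at the ice surface is 2012 CE, so the dust horizon dates to 2012 − 53 = 1959 CE.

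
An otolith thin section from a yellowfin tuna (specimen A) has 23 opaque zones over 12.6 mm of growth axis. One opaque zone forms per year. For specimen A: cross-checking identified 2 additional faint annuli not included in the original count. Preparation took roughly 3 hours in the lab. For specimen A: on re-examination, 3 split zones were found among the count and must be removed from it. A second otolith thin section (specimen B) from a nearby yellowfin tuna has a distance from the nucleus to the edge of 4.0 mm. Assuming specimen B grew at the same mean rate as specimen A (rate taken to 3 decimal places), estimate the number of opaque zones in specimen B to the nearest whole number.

Specimen A: adjusted count: 23 − 3 + 2 = 22 opaque zones.
A: Mean rate = 12.6 mm / 22 years ≈ 0.573 mm/year.
B spans 4.0 / 0.573 = 6.98 years ≈ 7 opaque zones.

7 opaque zones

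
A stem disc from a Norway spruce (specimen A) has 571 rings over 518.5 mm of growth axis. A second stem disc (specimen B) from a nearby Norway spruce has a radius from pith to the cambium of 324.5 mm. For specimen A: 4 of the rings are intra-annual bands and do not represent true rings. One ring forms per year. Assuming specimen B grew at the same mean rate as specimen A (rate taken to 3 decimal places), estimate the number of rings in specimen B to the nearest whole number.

355 rings

Specimen A: adjusted count: 571 − 4 = 567 rings.
A: Mean rate = 518.5 mm / 567 years ≈ 0.914 mm per year.
Specimen B: 324.5 mm / 0.914 mm per year = 355.03 years ≈ 355 rings.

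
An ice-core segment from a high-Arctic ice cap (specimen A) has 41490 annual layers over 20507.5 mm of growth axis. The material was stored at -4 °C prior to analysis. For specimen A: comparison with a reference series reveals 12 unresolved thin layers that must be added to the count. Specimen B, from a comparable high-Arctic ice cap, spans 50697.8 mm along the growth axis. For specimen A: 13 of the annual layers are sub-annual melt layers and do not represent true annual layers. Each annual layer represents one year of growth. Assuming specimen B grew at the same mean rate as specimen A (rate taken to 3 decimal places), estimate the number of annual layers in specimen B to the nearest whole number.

102627 annual layers

Specimen A: after corrections the count is 41490 − 13 + 12 = 41489 annual layers.
A: Extension rate ≈ 20507.5 / 41489 = 0.494 mm/year.
B spans 50697.8 / 0.494 = 102627.13 years ≈ 102627 annual layers.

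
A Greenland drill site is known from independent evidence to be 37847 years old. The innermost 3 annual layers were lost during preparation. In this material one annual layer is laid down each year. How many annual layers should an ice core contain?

Expected annual layers over 37847 years: 37847.
37847 − 3 missed = 37844 annual layers expected in the prepared section.

37844 annual layers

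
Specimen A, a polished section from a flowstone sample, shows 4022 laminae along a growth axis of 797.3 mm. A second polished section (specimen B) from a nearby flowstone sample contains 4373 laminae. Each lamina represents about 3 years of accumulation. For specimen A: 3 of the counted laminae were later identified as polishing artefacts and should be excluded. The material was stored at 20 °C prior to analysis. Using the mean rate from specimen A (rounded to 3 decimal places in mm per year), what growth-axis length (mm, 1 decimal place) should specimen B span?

865.9 mm

Specimen A: correcting the raw count gives 4022 − 3 = 4019 true laminae.
Specimen A: 4019 laminae at 3 years each span 4019 × 3 = 12057 years.
A: Extension rate ≈ 797.3 / 12057 = 0.066 mm/yr.
Specimen B: 4373 laminae at 3 years each span 4373 × 3 = 13119 years. For B, 0.066 mm/year × 13119 years = 865.9 mm.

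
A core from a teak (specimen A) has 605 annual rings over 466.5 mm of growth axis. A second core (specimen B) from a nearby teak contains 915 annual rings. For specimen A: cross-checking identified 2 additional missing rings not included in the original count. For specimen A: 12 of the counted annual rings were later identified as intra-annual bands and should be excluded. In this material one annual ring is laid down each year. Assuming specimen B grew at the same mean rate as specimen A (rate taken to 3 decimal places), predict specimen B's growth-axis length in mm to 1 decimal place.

Specimen A: true annual ring count = 605 − 12 + 2 = 595.
A: Mean rate = 466.5 mm / 595 years ≈ 0.784 mm/year.
B's length ≈ 0.784 × 915 = 717.4 mm.

717.4 mm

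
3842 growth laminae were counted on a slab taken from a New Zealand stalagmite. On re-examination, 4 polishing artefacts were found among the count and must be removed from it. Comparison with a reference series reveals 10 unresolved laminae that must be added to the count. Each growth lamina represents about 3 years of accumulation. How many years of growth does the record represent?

True growth lamina count = 3842 − 4 + 10 = 3848.
At 3 years per growth lamina, 3848 × 3 = 11544 years.

11544 years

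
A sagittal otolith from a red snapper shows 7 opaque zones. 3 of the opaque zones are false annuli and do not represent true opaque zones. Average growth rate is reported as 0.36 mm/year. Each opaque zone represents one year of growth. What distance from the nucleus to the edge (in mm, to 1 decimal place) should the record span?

1.4 mm

Correcting the raw count gives 7 − 3 = 4 true opaque zones.
4 years at 0.36 mm/year gives 0.36 × 4 = 1.4 mm.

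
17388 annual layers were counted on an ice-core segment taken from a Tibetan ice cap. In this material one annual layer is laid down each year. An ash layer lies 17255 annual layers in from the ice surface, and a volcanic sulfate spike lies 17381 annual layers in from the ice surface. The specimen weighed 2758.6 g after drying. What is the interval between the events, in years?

126 yr

The two markers are separated by 17381 − 17255 = 126 annual layers.
At one annual layer per year, 126 years elapsed between them.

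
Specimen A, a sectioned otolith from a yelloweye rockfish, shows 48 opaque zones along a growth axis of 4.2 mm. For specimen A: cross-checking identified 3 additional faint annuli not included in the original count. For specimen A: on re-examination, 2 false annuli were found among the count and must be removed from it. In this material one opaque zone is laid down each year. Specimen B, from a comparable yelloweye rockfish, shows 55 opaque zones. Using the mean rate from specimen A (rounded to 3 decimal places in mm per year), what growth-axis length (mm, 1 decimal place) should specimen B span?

4.7 mm

Specimen A: true opaque zone count = 48 − 2 + 3 = 49.
A: Extension rate ≈ 4.2 / 49 = 0.086 mm per year.
B's length ≈ 0.086 × 55 = 4.7 mm.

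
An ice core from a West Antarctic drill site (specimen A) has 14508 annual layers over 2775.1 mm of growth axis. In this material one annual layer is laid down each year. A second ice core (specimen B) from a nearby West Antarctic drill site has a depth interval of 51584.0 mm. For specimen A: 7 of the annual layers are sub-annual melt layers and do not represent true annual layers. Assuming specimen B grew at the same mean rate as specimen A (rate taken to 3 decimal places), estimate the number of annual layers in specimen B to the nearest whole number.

Specimen A: correcting the raw count gives 14508 − 7 = 14501 true annual layers.
A: Mean rate = 2775.1 mm / 14501 years ≈ 0.191 mm/yr.
For B, 51584.0 / 0.191 = 270073.30 years ≈ 270073 annual layers.

270073 annual layers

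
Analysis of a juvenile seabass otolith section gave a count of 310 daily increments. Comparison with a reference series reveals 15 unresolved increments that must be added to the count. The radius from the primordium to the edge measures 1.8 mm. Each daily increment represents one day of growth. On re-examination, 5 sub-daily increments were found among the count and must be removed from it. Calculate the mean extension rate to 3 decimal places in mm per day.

Correcting the raw count gives 310 − 5 + 15 = 320 true daily increments.
Extension rate ≈ 1.8 / 320 = 0.006 mm per day.

0.006 mm per day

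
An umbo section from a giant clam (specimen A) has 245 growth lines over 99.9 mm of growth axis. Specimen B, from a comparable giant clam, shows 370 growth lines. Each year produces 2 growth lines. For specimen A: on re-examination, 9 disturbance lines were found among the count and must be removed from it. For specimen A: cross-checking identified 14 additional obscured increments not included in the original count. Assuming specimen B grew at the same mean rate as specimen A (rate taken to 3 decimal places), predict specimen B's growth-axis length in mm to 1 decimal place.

147.8 mm

Specimen A: correcting the raw count gives 245 − 9 + 14 = 250 true growth lines.
Specimen A: 250 growth lines at 2 per year is 250 / 2 = 125 years.
A: 99.9 mm over 125 years gives 99.9 / 125 ≈ 0.799 mm/year.
Specimen B: with 2 growth lines per year, 370 / 2 = 185 years. For B, 0.799 mm/year × 185 years = 147.8 mm.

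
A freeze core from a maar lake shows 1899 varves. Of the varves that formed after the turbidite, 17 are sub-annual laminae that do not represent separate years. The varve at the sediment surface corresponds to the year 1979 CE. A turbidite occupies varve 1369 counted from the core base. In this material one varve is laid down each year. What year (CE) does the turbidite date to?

1466 CE

1899 − 1369 = 530 varves lie beyond the turbidite toward the sediment surface.
Removing the 17 false varves leaves 530 − 17 = 513 true varves beyond the turbidite.
The varve at the sediment surface is 1979 CE, so the turbidite dates to 1979 − 513 = 1466 CE.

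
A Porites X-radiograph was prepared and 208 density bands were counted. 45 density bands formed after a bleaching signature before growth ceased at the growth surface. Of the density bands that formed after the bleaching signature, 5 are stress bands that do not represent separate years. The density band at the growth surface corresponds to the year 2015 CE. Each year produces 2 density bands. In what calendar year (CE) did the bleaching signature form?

There are 45 density bands younger than the bleaching signature.
Excluding 5 false density bands: 45 − 5 = 40.
With 2 density bands per year, 40 / 2 = 20 years.
The density band at the growth surface is 2015 CE, so the bleaching signature dates to 2015 − 20 = 1995 CE.

1995 CE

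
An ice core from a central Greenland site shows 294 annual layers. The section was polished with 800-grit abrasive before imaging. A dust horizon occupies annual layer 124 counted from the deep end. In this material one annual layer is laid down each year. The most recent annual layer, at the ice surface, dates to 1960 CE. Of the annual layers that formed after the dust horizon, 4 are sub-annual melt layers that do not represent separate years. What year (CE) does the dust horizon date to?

The dust horizon sits at annual layer 124 from the deep end, so 294 − 124 = 170 annual layers formed after it.
Excluding 4 false annual layers: 170 − 4 = 166.
Counting back 166 years from 1960 CE places the dust horizon in 1960 − 166 = 1794 CE.

1794 CE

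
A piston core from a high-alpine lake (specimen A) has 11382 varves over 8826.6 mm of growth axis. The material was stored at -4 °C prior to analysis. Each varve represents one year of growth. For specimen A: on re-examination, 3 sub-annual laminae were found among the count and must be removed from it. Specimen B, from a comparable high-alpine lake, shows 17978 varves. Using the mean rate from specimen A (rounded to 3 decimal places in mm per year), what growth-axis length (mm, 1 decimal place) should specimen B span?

Specimen A: adjusted count: 11382 − 3 = 11379 varves.
A: Extension rate ≈ 8826.6 / 11379 = 0.776 mm/year.
B's length ≈ 0.776 × 17978 = 13950.9 mm.

13950.9 mm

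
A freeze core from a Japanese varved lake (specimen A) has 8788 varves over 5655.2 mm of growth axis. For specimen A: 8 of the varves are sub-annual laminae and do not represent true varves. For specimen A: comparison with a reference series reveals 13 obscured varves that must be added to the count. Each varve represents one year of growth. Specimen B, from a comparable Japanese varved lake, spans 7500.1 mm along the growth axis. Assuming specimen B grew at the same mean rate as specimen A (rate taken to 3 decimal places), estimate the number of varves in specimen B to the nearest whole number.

11664 varves

Specimen A: correcting the raw count gives 8788 − 8 + 13 = 8793 true varves.
A: Extension rate ≈ 5655.2 / 8793 = 0.643 mm/year.
B spans 7500.1 / 0.643 = 11664.23 years ≈ 11664 varves.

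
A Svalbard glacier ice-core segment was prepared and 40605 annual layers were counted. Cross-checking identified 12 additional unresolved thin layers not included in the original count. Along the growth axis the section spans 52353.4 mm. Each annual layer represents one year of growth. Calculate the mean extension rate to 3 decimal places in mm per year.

True annual layer count = 40605 + 12 = 40617.
Extension rate ≈ 52353.4 / 40617 = 1.289 mm per year.

1.289 mm per year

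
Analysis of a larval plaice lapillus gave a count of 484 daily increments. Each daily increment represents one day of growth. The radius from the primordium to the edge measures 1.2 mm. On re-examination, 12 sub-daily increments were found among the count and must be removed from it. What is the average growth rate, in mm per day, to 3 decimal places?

True daily increment count = 484 − 12 = 472.
1.2 mm over 472 days gives 1.2 / 472 ≈ 0.003 mm per day.

0.003 mm per day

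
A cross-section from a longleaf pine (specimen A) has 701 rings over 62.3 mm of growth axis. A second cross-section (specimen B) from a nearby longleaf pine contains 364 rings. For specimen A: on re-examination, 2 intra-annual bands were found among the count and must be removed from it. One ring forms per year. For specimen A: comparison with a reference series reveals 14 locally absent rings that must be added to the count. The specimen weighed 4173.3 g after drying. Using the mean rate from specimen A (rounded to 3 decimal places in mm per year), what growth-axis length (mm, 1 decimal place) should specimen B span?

Specimen A: after corrections the count is 701 − 2 + 14 = 713 rings.
A: Mean rate = 62.3 mm / 713 years ≈ 0.087 mm per year.
For B, 0.087 mm/year × 364 years = 31.7 mm.

31.7 mm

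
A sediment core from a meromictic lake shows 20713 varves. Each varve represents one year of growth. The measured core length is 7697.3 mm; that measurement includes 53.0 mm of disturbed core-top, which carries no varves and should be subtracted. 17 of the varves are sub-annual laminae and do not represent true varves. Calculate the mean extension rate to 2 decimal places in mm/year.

0.37 mm/year

Correcting the raw count gives 20713 − 17 = 20696 true varves.
Removing the 53.0 mm offcut leaves 7697.3 − 53.0 = 7644.3 mm.
Mean rate = 7644.3 mm / 20696 years ≈ 0.37 mm/year.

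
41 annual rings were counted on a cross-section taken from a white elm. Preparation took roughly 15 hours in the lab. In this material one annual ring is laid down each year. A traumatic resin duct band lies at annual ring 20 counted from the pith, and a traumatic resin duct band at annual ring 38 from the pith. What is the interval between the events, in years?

18 years

Separation: 38 − 20 = 18 annual rings.
At one annual ring per year, 18 years elapsed between them.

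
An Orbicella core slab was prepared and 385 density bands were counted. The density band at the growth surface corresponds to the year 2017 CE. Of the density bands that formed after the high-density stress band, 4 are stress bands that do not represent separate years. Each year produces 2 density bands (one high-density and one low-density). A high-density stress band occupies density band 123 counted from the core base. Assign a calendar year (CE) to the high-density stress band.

1888 CE

The high-density stress band sits at density band 123 from the core base, so 385 − 123 = 262 density bands formed after it.
262 − 4 false = 258 true density bands after the high-density stress band.
Dividing by 2 density bands per year: 258 / 2 = 129 years.
The density band at the growth surface is 2017 CE, so the high-density stress band dates to 2017 − 129 = 1888 CE.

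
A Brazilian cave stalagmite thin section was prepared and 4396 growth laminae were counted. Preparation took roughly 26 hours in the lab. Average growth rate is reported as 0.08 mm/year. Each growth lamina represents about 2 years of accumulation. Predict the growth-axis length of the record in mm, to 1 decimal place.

4396 growth laminae at 2 years each span 4396 × 2 = 8792 years.
Predicted length = 0.08 mm/year × 8792 years = 703.4 mm.

703.4 mm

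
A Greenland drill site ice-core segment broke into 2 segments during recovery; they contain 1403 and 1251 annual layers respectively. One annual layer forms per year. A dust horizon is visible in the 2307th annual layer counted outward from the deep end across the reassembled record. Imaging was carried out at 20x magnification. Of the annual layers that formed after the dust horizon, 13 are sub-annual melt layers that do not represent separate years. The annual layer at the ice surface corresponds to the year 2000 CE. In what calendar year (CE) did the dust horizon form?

Total annual layers = 1403 + 1251 = 2654.
Between annual layer 2307 and the ice surface there are 2654 − 2307 = 347 annual layers.
347 − 13 false = 334 true annual layers after the dust horizon.
The annual layer at the ice surface is 2000 CE, so the dust horizon dates to 2000 − 334 = 1666 CE.

1666 CE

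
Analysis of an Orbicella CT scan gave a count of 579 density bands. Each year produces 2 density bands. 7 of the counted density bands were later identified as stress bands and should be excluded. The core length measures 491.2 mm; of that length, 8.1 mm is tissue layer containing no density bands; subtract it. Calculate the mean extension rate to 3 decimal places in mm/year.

1.689 mm/year

Correcting the raw count gives 579 − 7 = 572 true density bands.
With 2 density bands per year, 572 / 2 = 286 years.
The growth record spans 491.2 − 8.1 = 483.1 mm.
Mean rate = 483.1 mm / 286 years ≈ 1.689 mm/year.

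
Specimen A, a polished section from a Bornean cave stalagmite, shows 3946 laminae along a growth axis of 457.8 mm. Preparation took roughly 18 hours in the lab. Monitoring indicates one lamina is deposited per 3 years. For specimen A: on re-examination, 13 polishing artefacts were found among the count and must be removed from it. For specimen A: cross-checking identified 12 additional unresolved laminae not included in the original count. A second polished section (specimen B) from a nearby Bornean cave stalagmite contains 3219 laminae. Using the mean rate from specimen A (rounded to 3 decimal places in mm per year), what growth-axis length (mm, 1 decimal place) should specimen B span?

Specimen A: after corrections the count is 3946 − 13 + 12 = 3945 laminae.
Specimen A: 3945 laminae at 3 years each span 3945 × 3 = 11835 years.
A: Mean rate = 457.8 mm / 11835 years ≈ 0.039 mm/yr.
Specimen B: at 3 years per lamina, 3219 × 3 = 9657 years. For B, 0.039 mm/year × 9657 years = 376.6 mm.

376.6 mm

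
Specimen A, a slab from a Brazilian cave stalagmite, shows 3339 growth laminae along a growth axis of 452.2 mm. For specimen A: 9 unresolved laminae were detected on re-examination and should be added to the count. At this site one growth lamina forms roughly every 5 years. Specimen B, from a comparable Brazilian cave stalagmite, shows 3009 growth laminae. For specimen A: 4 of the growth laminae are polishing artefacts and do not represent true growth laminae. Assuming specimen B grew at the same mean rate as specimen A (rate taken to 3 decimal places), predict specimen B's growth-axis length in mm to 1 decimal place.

Specimen A: true growth lamina count = 3339 − 4 + 9 = 3344.
Specimen A: 3344 growth laminae at 5 years each span 3344 × 5 = 16720 years.
A: Extension rate ≈ 452.2 / 16720 = 0.027 mm/yr.
Specimen B: at 5 years per growth lamina, 3009 × 5 = 15045 years. Length of B = 0.027 × 15045 = 406.2 mm.

406.2 mm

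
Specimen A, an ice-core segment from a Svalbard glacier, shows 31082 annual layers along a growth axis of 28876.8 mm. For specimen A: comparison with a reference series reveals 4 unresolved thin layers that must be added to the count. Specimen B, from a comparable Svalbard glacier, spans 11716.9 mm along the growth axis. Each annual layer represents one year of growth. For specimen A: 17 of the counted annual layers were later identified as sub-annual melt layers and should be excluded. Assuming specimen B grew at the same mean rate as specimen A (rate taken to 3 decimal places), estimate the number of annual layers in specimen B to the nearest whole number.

Specimen A: adjusted count: 31082 − 17 + 4 = 31069 annual layers.
A: 28876.8 mm over 31069 years gives 28876.8 / 31069 ≈ 0.929 mm/yr.
Specimen B: 11716.9 mm / 0.929 mm per year = 12612.38 years ≈ 12612 annual layers.

12612 annual layers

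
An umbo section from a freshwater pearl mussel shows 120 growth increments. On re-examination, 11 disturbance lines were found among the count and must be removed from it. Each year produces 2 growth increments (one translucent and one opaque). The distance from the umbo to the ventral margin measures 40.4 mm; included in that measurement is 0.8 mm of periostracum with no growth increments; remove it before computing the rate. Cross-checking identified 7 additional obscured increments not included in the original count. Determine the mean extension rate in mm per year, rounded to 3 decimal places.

0.683 mm per year

True growth increment count = 120 − 11 + 7 = 116.
116 growth increments at 2 per year is 116 / 2 = 58 years.
Removing the 0.8 mm offcut leaves 40.4 − 0.8 = 39.6 mm.
39.6 mm over 58 years gives 39.6 / 58 ≈ 0.683 mm per year.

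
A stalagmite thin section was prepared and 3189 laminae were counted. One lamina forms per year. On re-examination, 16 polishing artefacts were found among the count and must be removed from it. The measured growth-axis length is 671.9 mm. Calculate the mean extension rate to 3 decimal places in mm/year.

0.212 mm/year

After corrections the count is 3189 − 16 = 3173 laminae.
Extension rate ≈ 671.9 / 3173 = 0.212 mm/year.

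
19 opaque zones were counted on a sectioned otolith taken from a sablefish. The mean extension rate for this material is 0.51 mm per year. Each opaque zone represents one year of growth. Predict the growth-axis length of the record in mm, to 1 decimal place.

9.7 mm

The record spans 19 years at 0.51 mm per year.
Length ≈ 0.51 × 19 = 9.7 mm.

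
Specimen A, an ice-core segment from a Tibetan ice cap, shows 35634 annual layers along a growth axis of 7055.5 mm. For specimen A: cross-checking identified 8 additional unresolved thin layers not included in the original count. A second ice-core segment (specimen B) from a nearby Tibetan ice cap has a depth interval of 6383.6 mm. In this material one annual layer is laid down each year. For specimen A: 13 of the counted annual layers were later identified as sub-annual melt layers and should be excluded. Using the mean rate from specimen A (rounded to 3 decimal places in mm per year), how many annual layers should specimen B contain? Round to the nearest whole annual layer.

Specimen A: adjusted count: 35634 − 13 + 8 = 35629 annual layers.
A: 7055.5 mm over 35629 years gives 7055.5 / 35629 ≈ 0.198 mm/year.
B spans 6383.6 / 0.198 = 32240.40 years ≈ 32240 annual layers.

32240 annual layers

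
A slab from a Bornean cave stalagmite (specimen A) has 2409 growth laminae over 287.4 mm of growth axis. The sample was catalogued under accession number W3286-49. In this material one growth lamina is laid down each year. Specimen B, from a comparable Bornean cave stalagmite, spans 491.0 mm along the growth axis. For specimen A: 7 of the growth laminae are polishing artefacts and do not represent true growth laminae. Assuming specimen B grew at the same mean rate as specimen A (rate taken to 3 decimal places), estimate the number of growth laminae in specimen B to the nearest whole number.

4092 growth laminae

Specimen A: true growth lamina count = 2409 − 7 = 2402.
A: Extension rate ≈ 287.4 / 2402 = 0.120 mm/yr.
For B, 491.0 / 0.120 = 4091.67 years ≈ 4092 growth laminae.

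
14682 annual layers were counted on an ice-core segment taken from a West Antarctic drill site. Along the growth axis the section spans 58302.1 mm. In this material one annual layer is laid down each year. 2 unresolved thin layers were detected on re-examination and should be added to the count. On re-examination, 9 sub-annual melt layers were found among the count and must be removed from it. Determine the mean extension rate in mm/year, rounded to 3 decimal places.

After corrections the count is 14682 − 9 + 2 = 14675 annual layers.
Extension rate ≈ 58302.1 / 14675 = 3.973 mm/year.

3.973 mm/year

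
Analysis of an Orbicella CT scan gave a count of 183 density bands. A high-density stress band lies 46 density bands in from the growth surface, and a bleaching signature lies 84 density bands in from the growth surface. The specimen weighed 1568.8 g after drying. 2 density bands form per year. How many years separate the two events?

19 yr

Separation: 84 − 46 = 38 density bands.
With 2 density bands per year, 38 / 2 = 19 years.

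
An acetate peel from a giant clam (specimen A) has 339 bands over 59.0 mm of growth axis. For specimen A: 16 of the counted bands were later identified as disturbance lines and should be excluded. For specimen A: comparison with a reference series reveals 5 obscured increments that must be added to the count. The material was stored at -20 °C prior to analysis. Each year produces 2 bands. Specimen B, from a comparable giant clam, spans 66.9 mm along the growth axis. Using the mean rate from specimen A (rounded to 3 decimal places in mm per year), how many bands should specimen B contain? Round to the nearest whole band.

372 bands

Specimen A: adjusted count: 339 − 16 + 5 = 328 bands.
Specimen A: with 2 bands per year, 328 / 2 = 164 years.
A: Extension rate ≈ 59.0 / 164 = 0.360 mm per year.
B spans 66.9 / 0.360 = 185.83 years; at 2 bands per year that is 185.83 × 2 ≈ 372 bands.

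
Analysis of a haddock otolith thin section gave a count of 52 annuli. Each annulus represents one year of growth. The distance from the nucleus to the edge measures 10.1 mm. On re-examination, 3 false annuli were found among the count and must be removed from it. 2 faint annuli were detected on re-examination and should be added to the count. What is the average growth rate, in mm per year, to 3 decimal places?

True annulus count = 52 − 3 + 2 = 51.
Extension rate ≈ 10.1 / 51 = 0.198 mm per year.

0.198 mm per year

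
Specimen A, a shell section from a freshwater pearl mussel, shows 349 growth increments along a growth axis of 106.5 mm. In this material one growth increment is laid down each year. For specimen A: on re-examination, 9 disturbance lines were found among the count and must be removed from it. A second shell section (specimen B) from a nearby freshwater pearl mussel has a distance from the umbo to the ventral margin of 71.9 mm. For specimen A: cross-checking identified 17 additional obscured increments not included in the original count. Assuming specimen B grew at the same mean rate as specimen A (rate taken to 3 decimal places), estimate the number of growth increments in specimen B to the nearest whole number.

241 growth increments

Specimen A: adjusted count: 349 − 9 + 17 = 357 growth increments.
A: 106.5 mm over 357 years gives 106.5 / 357 ≈ 0.298 mm/yr.
For B, 71.9 / 0.298 = 241.28 years ≈ 241 growth increments.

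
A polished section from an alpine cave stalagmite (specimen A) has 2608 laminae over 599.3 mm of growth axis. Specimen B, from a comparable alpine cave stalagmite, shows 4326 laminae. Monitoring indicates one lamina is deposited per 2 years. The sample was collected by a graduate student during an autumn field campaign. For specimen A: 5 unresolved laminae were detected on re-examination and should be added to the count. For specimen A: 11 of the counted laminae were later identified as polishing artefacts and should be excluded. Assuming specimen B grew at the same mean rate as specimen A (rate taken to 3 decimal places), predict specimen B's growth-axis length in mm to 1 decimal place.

Specimen A: adjusted count: 2608 − 11 + 5 = 2602 laminae.
Specimen A: at 2 years per lamina, 2602 × 2 = 5204 years.
A: Mean rate = 599.3 mm / 5204 years ≈ 0.115 mm per year.
Specimen B: 4326 laminae at 2 years each span 4326 × 2 = 8652 years. For B, 0.115 mm/year × 8652 years = 995.0 mm.

995.0 mm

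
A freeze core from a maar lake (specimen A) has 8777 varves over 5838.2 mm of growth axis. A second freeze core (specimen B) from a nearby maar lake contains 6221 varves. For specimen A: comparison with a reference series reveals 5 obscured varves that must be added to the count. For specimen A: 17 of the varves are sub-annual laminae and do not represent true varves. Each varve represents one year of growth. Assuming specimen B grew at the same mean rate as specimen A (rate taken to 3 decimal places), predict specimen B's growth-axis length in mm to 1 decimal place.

4143.2 mm

Specimen A: true varve count = 8777 − 17 + 5 = 8765.
A: 5838.2 mm over 8765 years gives 5838.2 / 8765 ≈ 0.666 mm/yr.
For B, 0.666 mm/year × 6221 years = 4143.2 mm.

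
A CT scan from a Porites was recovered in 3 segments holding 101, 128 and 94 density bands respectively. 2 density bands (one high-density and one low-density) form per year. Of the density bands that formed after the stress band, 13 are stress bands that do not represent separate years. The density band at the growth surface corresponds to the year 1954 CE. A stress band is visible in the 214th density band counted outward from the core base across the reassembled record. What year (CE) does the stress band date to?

1906 CE

Total density bands = 101 + 128 + 94 = 323.
Between density band 214 and the growth surface there are 323 − 214 = 109 density bands.
Excluding 13 false density bands: 109 − 13 = 96.
Dividing by 2 density bands per year: 96 / 2 = 48 years.
Counting back 48 years from 1954 CE places the stress band in 1954 − 48 = 1906 CE.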